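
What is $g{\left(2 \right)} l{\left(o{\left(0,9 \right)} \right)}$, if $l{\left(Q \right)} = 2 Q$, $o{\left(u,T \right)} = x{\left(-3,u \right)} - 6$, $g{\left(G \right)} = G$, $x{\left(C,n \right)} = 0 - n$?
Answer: $-24$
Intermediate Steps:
$x{\left(C,n \right)} = - n$
$o{\left(u,T \right)} = -6 - u$ ($o{\left(u,T \right)} = - u - 6 = -6 - u$)
$g{\left(2 \right)} l{\left(o{\left(0,9 \right)} \right)} = 2 \cdot 2 \left(-6 - 0\right) = 2 \cdot 2 \left(-6 + 0\right) = 2 \cdot 2 \left(-6\right) = 2 \left(-12\right) = -24$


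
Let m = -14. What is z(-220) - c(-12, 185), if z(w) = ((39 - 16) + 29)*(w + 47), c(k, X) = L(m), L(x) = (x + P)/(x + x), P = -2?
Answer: -62976/7 ≈ -8996.6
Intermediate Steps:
L(x) = (-2 + x)/(2*x) (L(x) = (x - 2)/(x + x) = (-2 + x)/((2*x)) = (-2 + x)*(1/(2*x)) = (-2 + x)/(2*x))
c(k, X) = 4/7 (c(k, X) = (1/2)*(-2 - 14)/(-14) = (1/2)*(-1/14)*(-16) = 4/7)
z(w) = 2444 + 52*w (z(w) = (23 + 29)*(47 + w) = 52*(47 + w) = 2444 + 52*w)
z(-220) - c(-12, 185) = (2444 + 52*(-220)) - 1*4/7 = (2444 - 11440) - 4/7 = -8996 - 4/7 = -62976/7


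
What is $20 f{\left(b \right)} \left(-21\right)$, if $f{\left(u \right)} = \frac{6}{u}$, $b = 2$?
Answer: $-1260$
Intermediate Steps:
$20 f{\left(b \right)} \left(-21\right) = 20 \cdot \frac{6}{2} \left(-21\right) = 20 \cdot 6 \cdot \frac{1}{2} \left(-21\right) = 20 \cdot 3 \left(-21\right) = 60 \left(-21\right) = -1260$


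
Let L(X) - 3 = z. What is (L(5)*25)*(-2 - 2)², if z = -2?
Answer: 400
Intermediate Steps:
L(X) = 1 (L(X) = 3 - 2 = 1)
(L(5)*25)*(-2 - 2)² = (1*25)*(-2 - 2)² = 25*(-4)² = 25*16 = 400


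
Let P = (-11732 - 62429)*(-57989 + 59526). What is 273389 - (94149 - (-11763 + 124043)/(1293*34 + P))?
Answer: 4084574690304/22788299 ≈ 1.7924e+5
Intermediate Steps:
P = -113985457 (P = -74161*1537 = -113985457)
273389 - (94149 - (-11763 + 124043)/(1293*34 + P)) = 273389 - (94149 - (-11763 + 124043)/(1293*34 - 113985457)) = 273389 - (94149 - 112280/(43962 - 113985457)) = 273389 - (94149 - 112280/(-113941495)) = 273389 - (94149 - 112280*(-1)/113941495) = 273389 - (94149 - 1*(-22456/22788299)) = 273389 - (94149 + 22456/22788299) = 273389 - 1*2145495585007/22788299 = 273389 - 2145495585007/22788299 = 4084574690304/22788299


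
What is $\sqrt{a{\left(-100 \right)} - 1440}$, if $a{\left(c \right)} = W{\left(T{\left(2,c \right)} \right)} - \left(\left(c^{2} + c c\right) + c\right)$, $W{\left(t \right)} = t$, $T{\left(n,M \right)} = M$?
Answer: $8 i \sqrt{335} \approx 146.42 i$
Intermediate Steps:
$a{\left(c \right)} = - 2 c^{2}$ ($a{\left(c \right)} = c - \left(\left(c^{2} + c c\right) + c\right) = c - \left(\left(c^{2} + c^{2}\right) + c\right) = c - \left(2 c^{2} + c\right) = c - \left(c + 2 c^{2}\right) = - 2 c^{2}$)
$\sqrt{a{\left(-100 \right)} - 1440} = \sqrt{- 2 \left(-100\right)^{2} - 1440} = \sqrt{\left(-2\right) 10000 - 1440} = \sqrt{-20000 - 1440} = \sqrt{-21440} = 8 i \sqrt{335}$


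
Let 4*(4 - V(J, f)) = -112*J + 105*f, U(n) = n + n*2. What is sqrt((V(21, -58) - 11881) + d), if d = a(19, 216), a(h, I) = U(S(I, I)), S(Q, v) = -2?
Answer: I*sqrt(39090)/2 ≈ 98.856*I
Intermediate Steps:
U(n) = 3*n (U(n) = n + 2*n = 3*n)
V(J, f) = 4 + 28*J - 105*f/4 (V(J, f) = 4 - (-112*J + 105*f)/4 = 4 + (28*J - 105*f/4) = 4 + 28*J - 105*f/4)
a(h, I) = -6 (a(h, I) = 3*(-2) = -6)
d = -6
sqrt((V(21, -58) - 11881) + d) = sqrt(((4 + 28*21 - 105/4*(-58)) - 11881) - 6) = sqrt(((4 + 588 + 3045/2) - 11881) - 6) = sqrt((4229/2 - 11881) - 6) = sqrt(-19533/2 - 6) = sqrt(-19545/2) = I*sqrt(39090)/2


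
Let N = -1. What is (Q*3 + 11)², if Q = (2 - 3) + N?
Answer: 25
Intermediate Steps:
Q = -2 (Q = (2 - 3) - 1 = -1 - 1 = -2)
(Q*3 + 11)² = (-2*3 + 11)² = (-6 + 11)² = 5² = 25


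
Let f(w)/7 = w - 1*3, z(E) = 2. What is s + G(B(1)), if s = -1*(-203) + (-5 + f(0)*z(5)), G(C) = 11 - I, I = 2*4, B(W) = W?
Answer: 159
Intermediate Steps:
I = 8
G(C) = 3 (G(C) = 11 - 1*8 = 11 - 8 = 3)
f(w) = -21 + 7*w (f(w) = 7*(w - 1*3) = 7*(w - 3) = 7*(-3 + w) = -21 + 7*w)
s = 156 (s = -1*(-203) + (-5 + (-21 + 7*0)*2) = 203 + (-5 + (-21 + 0)*2) = 203 + (-5 - 21*2) = 203 + (-5 - 42) = 203 - 47 = 156)
s + G(B(1)) = 156 + 3 = 159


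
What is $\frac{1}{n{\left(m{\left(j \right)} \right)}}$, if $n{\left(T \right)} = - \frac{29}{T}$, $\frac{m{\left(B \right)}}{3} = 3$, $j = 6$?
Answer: $- \frac{9}{29} \approx -0.31034$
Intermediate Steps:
$m{\left(B \right)} = 9$ ($m{\left(B \right)} = 3 \cdot 3 = 9$)
$\frac{1}{n{\left(m{\left(j \right)} \right)}} = \frac{1}{\left(-29\right) \frac{1}{9}} = \frac{1}{- \frac{29}{9}} = - \frac{9}{29}$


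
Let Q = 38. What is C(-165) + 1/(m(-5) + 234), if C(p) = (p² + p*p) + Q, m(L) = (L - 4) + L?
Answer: 11987361/220 ≈ 54488.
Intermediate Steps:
m(L) = -4 + 2*L (m(L) = (-4 + L) + L = -4 + 2*L)
C(p) = 38 + 2*p² (C(p) = (p² + p*p) + 38 = (p² + p²) + 38 = 2*p² + 38 = 38 + 2*p²)
C(-165) + 1/(m(-5) + 234) = (38 + 2*(-165)²) + 1/((-4 + 2*(-5)) + 234) = (38 + 2*27225) + 1/((-4 - 10) + 234) = (38 + 54450) + 1/(-14 + 234) = 54488 + 1/220 = 11987361/220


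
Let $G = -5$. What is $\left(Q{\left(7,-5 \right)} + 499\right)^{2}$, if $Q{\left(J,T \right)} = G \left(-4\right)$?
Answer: $269361$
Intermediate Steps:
$Q{\left(J,T \right)} = 20$ ($Q{\left(J,T \right)} = \left(-5\right) \left(-4\right) = 20$)
$\left(Q{\left(7,-5 \right)} + 499\right)^{2} = \left(20 + 499\right)^{2} = 519^{2} = 269361$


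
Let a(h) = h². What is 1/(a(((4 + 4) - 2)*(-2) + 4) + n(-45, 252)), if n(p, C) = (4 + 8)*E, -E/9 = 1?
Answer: -1/44 ≈ -0.022727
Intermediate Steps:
E = -9 (E = -9*1 = -9)
n(p, C) = -108 (n(p, C) = (4 + 8)*(-9) = 12*(-9) = -108)
1/(a(((4 + 4) - 2)*(-2) + 4) + n(-45, 252)) = 1/((((4 + 4) - 2)*(-2) + 4)² - 108) = 1/(((8 - 2)*(-2) + 4)² - 108) = 1/((6*(-2) + 4)² - 108) = 1/((-12 + 4)² - 108) = 1/((-8)² - 108) = 1/(64 - 108) = 1/(-44) = -1/44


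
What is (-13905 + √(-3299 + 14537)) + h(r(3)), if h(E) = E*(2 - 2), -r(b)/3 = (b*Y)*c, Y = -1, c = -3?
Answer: -13905 + √11238 ≈ -13799.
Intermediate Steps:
r(b) = -9*b (r(b) = -3*b*(-1)*(-3) = -3*(-b)*(-3) = -9*b)
h(E) = 0 (h(E) = E*0 = 0)
(-13905 + √(-3299 + 14537)) + h(r(3)) = (-13905 + √(-3299 + 14537)) + 0 = (-13905 + √11238) + 0 = -13905 + √11238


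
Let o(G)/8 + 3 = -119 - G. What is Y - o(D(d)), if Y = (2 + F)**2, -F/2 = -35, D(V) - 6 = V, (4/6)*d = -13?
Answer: 6052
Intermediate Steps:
d = -39/2 (d = (3/2)*(-13) = -39/2 ≈ -19.500)
D(V) = 6 + V
F = 70 (F = -2*(-35) = 70)
o(G) = -976 - 8*G (o(G) = -24 + 8*(-119 - G) = -24 + (-952 - 8*G) = -976 - 8*G)
Y = 5184 (Y = (2 + 70)**2 = 72**2 = 5184)
Y - o(D(d)) = 5184 - (-976 - 8*(6 - 39/2)) = 5184 - (-976 - 8*(-27/2)) = 5184 - (-976 + 108) = 5184 - 1*(-868) = 5184 + 868 = 6052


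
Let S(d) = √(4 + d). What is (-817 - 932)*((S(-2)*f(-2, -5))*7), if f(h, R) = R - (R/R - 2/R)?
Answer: 391776*√2/5 ≈ 1.1081e+5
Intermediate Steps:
f(h, R) = -1 + R + 2/R (f(h, R) = R - (1 - 2/R) = R + (-1 + 2/R) = -1 + R + 2/R)
(-817 - 932)*((S(-2)*f(-2, -5))*7) = (-817 - 932)*((√(4 - 2)*(-1 - 5 + 2/(-5)))*7) = -1749*√2*(-1 - 5 + 2*(-⅕))*7 = -1749*√2*(-1 - 5 - ⅖)*7 = -1749*√2*(-32/5)*7 = -1749*(-32*√2/5)*7 = -(-391776)*√2/5 = 391776*√2/5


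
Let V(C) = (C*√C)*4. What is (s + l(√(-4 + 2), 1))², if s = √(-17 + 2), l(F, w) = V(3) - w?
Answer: (-1 + 12*√3 + I*√15)² ≈ 376.43 + 153.25*I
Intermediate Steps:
V(C) = 4*C^(3/2) (V(C) = C^(3/2)*4 = 4*C^(3/2))
l(F, w) = -w + 12*√3 (l(F, w) = 4*3^(3/2) - w = 4*(3*√3) - w = 12*√3 - w = -w + 12*√3)
s = I*√15 (s = √(-15) = I*√15 ≈ 3.873*I)
(s + l(√(-4 + 2), 1))² = (I*√15 + (-1*1 + 12*√3))² = (I*√15 + (-1 + 12*√3))² = (-1 + 12*√3 + I*√15)²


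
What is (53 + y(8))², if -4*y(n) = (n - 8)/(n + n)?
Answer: 2809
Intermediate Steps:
y(n) = -(-8 + n)/(8*n) (y(n) = -(n - 8)/(4*(n + n)) = -(-8 + n)/(4*(2*n)) = -(-8 + n)*1/(2*n)/4 = -(-8 + n)/(8*n))
(53 + y(8))² = (53 + (⅛)*(8 - 1*8)/8)² = (53 + (⅛)*(⅛)*(8 - 8))² = (53 + (⅛)*(⅛)*0)² = (53 + 0)² = 53² = 2809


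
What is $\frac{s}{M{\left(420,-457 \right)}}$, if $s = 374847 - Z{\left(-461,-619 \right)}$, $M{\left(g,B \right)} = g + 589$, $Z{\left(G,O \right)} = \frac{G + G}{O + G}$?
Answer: $\frac{202416919}{544860} \approx 371.5$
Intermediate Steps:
$Z{\left(G,O \right)} = \frac{2 G}{G + O}$
$M{\left(g,B \right)} = 589 + g$
$s = \frac{202416919}{540}$ ($s = 374847 - 2 \left(-461\right) \frac{1}{-461 - 619} = 374847 - 2 \left(-461\right) \frac{1}{-1080} = 374847 - 2 \left(-461\right) \left(- \frac{1}{1080}\right) = 374847 - \frac{461}{540} = \frac{202416919}{540} \approx 3.7485 \cdot 10^{5}$)
$\frac{s}{M{\left(420,-457 \right)}} = \frac{202416919}{540 \left(589 + 420\right)} = \frac{202416919}{540 \cdot 1009} = \frac{202416919}{540} \cdot \frac{1}{1009} = \frac{202416919}{544860}$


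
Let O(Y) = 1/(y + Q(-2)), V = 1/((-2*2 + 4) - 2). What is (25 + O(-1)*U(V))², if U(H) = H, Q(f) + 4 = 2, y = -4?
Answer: 90601/144 ≈ 629.17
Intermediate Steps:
Q(f) = -2 (Q(f) = -4 + 2 = -2)
V = -½ (V = 1/((-4 + 4) - 2) = 1/(0 - 2) = 1/(-2) = -½ ≈ -0.50000)
O(Y) = -⅙ (O(Y) = 1/(-4 - 2) = 1/(-6) = -⅙)
(25 + O(-1)*U(V))² = (25 - ⅙*(-½))² = (25 + 1/12)² = (301/12)² = 90601/144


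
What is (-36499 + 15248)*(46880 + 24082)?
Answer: -1508013462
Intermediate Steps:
(-36499 + 15248)*(46880 + 24082) = -21251*70962 = -1508013462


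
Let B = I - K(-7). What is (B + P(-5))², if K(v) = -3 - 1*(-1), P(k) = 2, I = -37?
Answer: 1089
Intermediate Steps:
K(v) = -2 (K(v) = -3 + 1 = -2)
B = -35 (B = -37 - 1*(-2) = -37 + 2 = -35)
(B + P(-5))² = (-35 + 2)² = (-33)² = 1089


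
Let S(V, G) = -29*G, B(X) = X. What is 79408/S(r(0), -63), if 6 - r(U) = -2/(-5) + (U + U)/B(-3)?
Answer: 11344/261 ≈ 43.464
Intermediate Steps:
r(U) = 28/5 + 2*U/3 (r(U) = 6 - (-2/(-5) + (U + U)/(-3)) = 6 - (-2*(-1/5) + (2*U)*(-1/3)) = 6 - (2/5 - 2*U/3) = 6 + (-2/5 + 2*U/3) = 28/5 + 2*U/3)
79408/S(r(0), -63) = 79408/((-29*(-63))) = 79408/1827 = 79408*(1/1827) = 11344/261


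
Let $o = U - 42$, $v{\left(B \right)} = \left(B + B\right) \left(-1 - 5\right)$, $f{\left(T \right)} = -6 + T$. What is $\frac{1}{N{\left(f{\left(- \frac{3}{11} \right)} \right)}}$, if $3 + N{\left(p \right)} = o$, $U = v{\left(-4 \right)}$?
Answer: $\frac{1}{3} \approx 0.33333$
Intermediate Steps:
$v{\left(B \right)} = - 12 B$ ($v{\left(B \right)} = 2 B \left(-6\right) = - 12 B$)
$U = 48$ ($U = \left(-12\right) \left(-4\right) = 48$)
$o = 6$ ($o = 48 - 42 = 6$)
$N{\left(p \right)} = 3$ ($N{\left(p \right)} = -3 + 6 = 3$)
$\frac{1}{N{\left(f{\left(- \frac{3}{11} \right)} \right)}} = \frac{1}{3}$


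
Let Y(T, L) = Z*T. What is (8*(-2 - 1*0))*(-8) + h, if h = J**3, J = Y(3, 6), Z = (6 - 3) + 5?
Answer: 13952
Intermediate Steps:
Z = 8 (Z = 3 + 5 = 8)
Y(T, L) = 8*T
J = 24 (J = 8*3 = 24)
h = 13824 (h = 24**3 = 13824)
(8*(-2 - 1*0))*(-8) + h = (8*(-2 - 1*0))*(-8) + 13824 = (8*(-2 + 0))*(-8) + 13824 = (8*(-2))*(-8) + 13824 = -16*(-8) + 13824 = 128 + 13824 = 13952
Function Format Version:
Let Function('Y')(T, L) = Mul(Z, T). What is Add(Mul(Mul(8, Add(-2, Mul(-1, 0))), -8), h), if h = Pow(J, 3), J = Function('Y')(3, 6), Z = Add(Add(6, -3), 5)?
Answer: 13952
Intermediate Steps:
Z = 8 (Z = Add(3, 5) = 8)
Function('Y')(T, L) = Mul(8, T)
J = 24 (J = Mul(8, 3) = 24)
h = 13824 (h = Pow(24, 3) = 13824)
Add(Mul(Mul(8, Add(-2, Mul(-1, 0))), -8), h) = Add(Mul(Mul(8, Add(-2, Mul(-1, 0))), -8), 13824) = Add(Mul(Mul(8, Add(-2, 0)), -8), 13824) = Add(Mul(Mul(8, -2), -8), 13824) = Add(Mul(-16, -8), 13824) = Add(128, 13824) = 13952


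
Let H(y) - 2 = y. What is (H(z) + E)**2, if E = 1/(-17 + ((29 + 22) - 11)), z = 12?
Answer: 104329/529 ≈ 197.22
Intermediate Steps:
H(y) = 2 + y
E = 1/23 (E = 1/(-17 + (51 - 11)) = 1/(-17 + 40) = 1/23 ≈ 0.043478)
(H(z) + E)**2 = ((2 + 12) + 1/23)**2 = (14 + 1/23)**2 = (323/23)**2 = 104329/529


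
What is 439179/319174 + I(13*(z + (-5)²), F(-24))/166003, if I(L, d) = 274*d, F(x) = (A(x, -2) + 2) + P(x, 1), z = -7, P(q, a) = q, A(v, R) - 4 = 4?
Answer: 71680680073/52983841522 ≈ 1.3529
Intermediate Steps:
A(v, R) = 8 (A(v, R) = 4 + 4 = 8)
F(x) = 10 + x (F(x) = (8 + 2) + x = 10 + x)
439179/319174 + I(13*(z + (-5)²), F(-24))/166003 = 439179/319174 + (274*(10 - 24))/166003 = 439179*(1/319174) + (274*(-14))*(1/166003) = 439179/319174 - 3836*1/166003 = 439179/319174 - 3836/166003 = 71680680073/52983841522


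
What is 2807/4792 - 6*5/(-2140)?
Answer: 307537/512744 ≈ 0.59979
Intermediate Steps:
2807/4792 - 6*5/(-2140) = 2807*(1/4792) - 30*(-1/2140) = 2807/4792 + 3/214 = 307537/512744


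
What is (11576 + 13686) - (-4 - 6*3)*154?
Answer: 28650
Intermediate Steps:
(11576 + 13686) - (-4 - 6*3)*154 = 25262 - (-4 - 18)*154 = 25262 - (-22)*154 = 25262 - 1*(-3388) = 25262 + 3388 = 28650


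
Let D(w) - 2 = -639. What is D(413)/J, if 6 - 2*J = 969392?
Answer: 637/484693 ≈ 0.0013142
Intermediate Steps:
J = -484693 (J = 3 - ½*969392 = 3 - 484696 = -484693)
D(w) = -637 (D(w) = 2 - 639 = -637)
D(413)/J = -637/(-484693) = -637*(-1/484693) = 637/484693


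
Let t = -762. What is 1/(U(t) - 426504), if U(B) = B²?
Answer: 1/154140 ≈ 6.4876e-6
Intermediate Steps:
1/(U(t) - 426504) = 1/((-762)² - 426504) = 1/(580644 - 426504) = 1/154140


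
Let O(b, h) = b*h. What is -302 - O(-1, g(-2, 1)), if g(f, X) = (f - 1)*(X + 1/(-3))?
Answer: -304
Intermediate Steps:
g(f, X) = (-1 + f)*(-⅓ + X) (g(f, X) = (-1 + f)*(X - ⅓) = (-1 + f)*(-⅓ + X))
-302 - O(-1, g(-2, 1)) = -302 - (-1)*(⅓ - 1*1 - ⅓*(-2) + 1*(-2)) = -302 - (-1)*(⅓ - 1 + ⅔ - 2) = -302 - (-1)*(-2) = -302 - 1*2 = -302 - 2 = -304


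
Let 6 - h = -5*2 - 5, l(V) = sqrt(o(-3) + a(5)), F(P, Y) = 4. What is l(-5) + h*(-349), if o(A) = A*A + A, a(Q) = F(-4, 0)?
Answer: -7329 + sqrt(10) ≈ -7325.8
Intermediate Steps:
a(Q) = 4
o(A) = A + A**2 (o(A) = A**2 + A = A + A**2)
l(V) = sqrt(10) (l(V) = sqrt(-3*(1 - 3) + 4) = sqrt(-3*(-2) + 4) = sqrt(6 + 4) = sqrt(10))
h = 21 (h = 6 - (-5*2 - 5) = 6 - (-10 - 5) = 6 - 1*(-15) = 6 + 15 = 21)
l(-5) + h*(-349) = sqrt(10) + 21*(-349) = sqrt(10) - 7329 = -7329 + sqrt(10)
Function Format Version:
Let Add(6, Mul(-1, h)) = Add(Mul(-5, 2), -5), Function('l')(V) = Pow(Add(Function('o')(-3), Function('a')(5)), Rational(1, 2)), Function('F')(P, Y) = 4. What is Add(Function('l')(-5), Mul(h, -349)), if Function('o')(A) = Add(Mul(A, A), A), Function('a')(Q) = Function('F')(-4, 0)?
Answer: Add(-7329, Pow(10, Rational(1, 2))) ≈ -7325.8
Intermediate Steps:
Function('a')(Q) = 4
Function('o')(A) = Add(A, Pow(A, 2)) (Function('o')(A) = Add(Pow(A, 2), A) = Add(A, Pow(A, 2)))
Function('l')(V) = Pow(10, Rational(1, 2)) (Function('l')(V) = Pow(Add(Mul(-3, Add(1, -3)), 4), Rational(1, 2)) = Pow(Add(Mul(-3, -2), 4), Rational(1, 2)) = Pow(Add(6, 4), Rational(1, 2)) = Pow(10, Rational(1, 2)))
h = 21 (h = Add(6, Mul(-1, Add(Mul(-5, 2), -5))) = Add(6, Mul(-1, Add(-10, -5))) = Add(6, Mul(-1, -15)) = Add(6, 15) = 21)
Add(Function('l')(-5), Mul(h, -349)) = Add(Pow(10, Rational(1, 2)), Mul(21, -349)) = Add(Pow(10, Rational(1, 2)), -7329) = Add(-7329, Pow(10, Rational(1, 2)))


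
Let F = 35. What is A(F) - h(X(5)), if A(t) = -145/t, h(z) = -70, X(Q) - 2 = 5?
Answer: 461/7 ≈ 65.857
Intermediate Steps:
X(Q) = 7 (X(Q) = 2 + 5 = 7)
A(F) - h(X(5)) = -145/35 - 1*(-70) = -145*1/35 + 70 = -29/7 + 70 = 461/7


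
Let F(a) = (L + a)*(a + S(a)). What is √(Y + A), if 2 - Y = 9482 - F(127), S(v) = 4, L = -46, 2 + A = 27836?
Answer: √28965 ≈ 170.19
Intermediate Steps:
A = 27834 (A = -2 + 27836 = 27834)
F(a) = (-46 + a)*(4 + a) (F(a) = (-46 + a)*(a + 4) = (-46 + a)*(4 + a))
Y = 1131 (Y = 2 - (9482 - (-184 + 127² - 42*127)) = 2 - (9482 - (-184 + 16129 - 5334)) = 2 - (9482 - 1*10611) = 2 - (9482 - 10611) = 2 - 1*(-1129) = 2 + 1129 = 1131)
√(Y + A) = √(1131 + 27834) = √28965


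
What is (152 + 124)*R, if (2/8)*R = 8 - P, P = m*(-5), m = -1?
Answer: 3312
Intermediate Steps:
P = 5 (P = -1*(-5) = 5)
R = 12 (R = 4*(8 - 1*5) = 4*(8 - 5) = 4*3 = 12)
(152 + 124)*R = (152 + 124)*12 = 276*12 = 3312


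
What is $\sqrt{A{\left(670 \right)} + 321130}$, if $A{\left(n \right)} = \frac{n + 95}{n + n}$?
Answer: $\frac{\sqrt{5766220531}}{134} \approx 566.68$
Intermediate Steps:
$A{\left(n \right)} = \frac{95 + n}{2 n}$
$\sqrt{A{\left(670 \right)} + 321130} = \sqrt{\frac{95 + 670}{2 \cdot 670} + 321130} = \sqrt{\frac{1}{2} \cdot \frac{1}{670} \cdot 765 + 321130} = \sqrt{\frac{153}{268} + 321130} = \sqrt{\frac{86062993}{268}} = \frac{\sqrt{5766220531}}{134}$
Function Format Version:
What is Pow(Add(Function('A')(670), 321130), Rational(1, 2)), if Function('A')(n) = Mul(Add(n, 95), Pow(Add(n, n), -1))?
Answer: Mul(Rational(1, 134), Pow(5766220531, Rational(1, 2))) ≈ 566.68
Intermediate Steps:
Function('A')(n) = Mul(Rational(1, 2), Pow(n, -1), Add(95, n)) (Function('A')(n) = Mul(Add(95, n), Pow(Mul(2, n), -1)) = Mul(Add(95, n), Mul(Rational(1, 2), Pow(n, -1))) = Mul(Rational(1, 2), Pow(n, -1), Add(95, n)))
Pow(Add(Function('A')(670), 321130), Rational(1, 2)) = Pow(Add(Mul(Rational(1, 2), Pow(670, -1), Add(95, 670)), 321130), Rational(1, 2)) = Pow(Add(Mul(Rational(1, 2), Rational(1, 670), 765), 321130), Rational(1, 2)) = Pow(Add(Rational(153, 268), 321130), Rational(1, 2)) = Pow(Rational(86062993, 268), Rational(1, 2)) = Mul(Rational(1, 134), Pow(5766220531, Rational(1, 2)))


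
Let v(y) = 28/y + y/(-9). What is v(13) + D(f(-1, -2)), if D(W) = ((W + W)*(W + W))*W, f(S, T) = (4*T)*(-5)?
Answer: 29952083/117 ≈ 2.5600e+5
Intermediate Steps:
v(y) = 28/y - y/9 (v(y) = 28/y + y*(-⅑) = 28/y - y/9)
f(S, T) = -20*T
D(W) = 4*W³ (D(W) = ((2*W)*(2*W))*W = (4*W²)*W = 4*W³)
v(13) + D(f(-1, -2)) = (28/13 - ⅑*13) + 4*(-20*(-2))³ = (28*(1/13) - 13/9) + 4*40³ = (28/13 - 13/9) + 4*64000 = 83/117 + 256000 = 29952083/117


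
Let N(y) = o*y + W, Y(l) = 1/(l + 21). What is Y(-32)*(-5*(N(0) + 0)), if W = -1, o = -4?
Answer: -5/11 ≈ -0.45455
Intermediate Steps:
Y(l) = 1/(21 + l)
N(y) = -1 - 4*y (N(y) = -4*y - 1 = -1 - 4*y)
Y(-32)*(-5*(N(0) + 0)) = (-5*((-1 - 4*0) + 0))/(21 - 32) = (-5*((-1 + 0) + 0))/(-11) = -(-5)*(-1 + 0)/11 = -(-5)*(-1)/11 = -1/11*5 = -5/11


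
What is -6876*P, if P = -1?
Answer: 6876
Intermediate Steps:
-6876*P = -6876*(-1) = 6876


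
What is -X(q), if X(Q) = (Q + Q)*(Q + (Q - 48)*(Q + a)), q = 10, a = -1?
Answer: 6640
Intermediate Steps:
X(Q) = 2*Q*(Q + (-1 + Q)*(-48 + Q)) (X(Q) = (Q + Q)*(Q + (Q - 48)*(Q - 1)) = (2*Q)*(Q + (-48 + Q)*(-1 + Q)) = (2*Q)*(Q + (-1 + Q)*(-48 + Q)) = 2*Q*(Q + (-1 + Q)*(-48 + Q)))
-X(q) = -2*10*(48 + 10² - 48*10) = -2*10*(48 + 100 - 480) = -2*10*(-332) = -1*(-6640) = 6640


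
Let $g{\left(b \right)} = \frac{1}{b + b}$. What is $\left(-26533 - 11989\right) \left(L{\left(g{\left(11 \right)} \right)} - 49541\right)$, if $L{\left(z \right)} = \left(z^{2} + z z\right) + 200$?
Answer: $\frac{20907852271}{11} \approx 1.9007 \cdot 10^{9}$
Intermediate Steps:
$g{\left(b \right)} = \frac{1}{2 b}$
$L{\left(z \right)} = 200 + 2 z^{2}$ ($L{\left(z \right)} = \left(z^{2} + z^{2}\right) + 200 = 2 z^{2} + 200 = 200 + 2 z^{2}$)
$\left(-26533 - 11989\right) \left(L{\left(g{\left(11 \right)} \right)} - 49541\right) = \left(-26533 - 11989\right) \left(\left(200 + 2 \left(\frac{1}{2 \cdot 11}\right)^{2}\right) - 49541\right) = - 38522 \left(\left(200 + 2 \left(\frac{1}{2} \cdot \frac{1}{11}\right)^{2}\right) - 49541\right) = - 38522 \left(\left(200 + \frac{2}{484}\right) - 49541\right) = - 38522 \left(\left(200 + 2 \cdot \frac{1}{484}\right) - 49541\right) = - 38522 \left(\left(200 + \frac{1}{242}\right) - 49541\right) = - 38522 \left(\frac{48401}{242} - 49541\right) = \left(-38522\right) \left(- \frac{11940521}{242}\right) = \frac{20907852271}{11}$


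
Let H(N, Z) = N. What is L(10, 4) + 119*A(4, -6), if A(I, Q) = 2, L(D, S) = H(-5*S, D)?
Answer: 218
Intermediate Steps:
L(D, S) = -5*S
L(10, 4) + 119*A(4, -6) = -5*4 + 119*2 = -20 + 238 = 218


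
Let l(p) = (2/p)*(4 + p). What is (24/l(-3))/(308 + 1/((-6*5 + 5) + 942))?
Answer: -33012/282437 ≈ -0.11688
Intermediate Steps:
l(p) = 2*(4 + p)/p
(24/l(-3))/(308 + 1/((-6*5 + 5) + 942)) = (24/(2 + 8/(-3)))/(308 + 1/((-6*5 + 5) + 942)) = (24/(2 + 8*(-1/3)))/(308 + 1/((-30 + 5) + 942)) = (24/(2 - 8/3))/(308 + 1/(-25 + 942)) = (24/(-2/3))/(308 + 1/917) = (24*(-3/2))/(308 + 1/917) = -36/(282437/917) = (917/282437)*(-36) = -33012/282437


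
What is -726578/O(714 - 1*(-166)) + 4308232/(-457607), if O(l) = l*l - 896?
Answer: -1832460931887/176980422464 ≈ -10.354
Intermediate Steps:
O(l) = -896 + l² (O(l) = l² - 896 = -896 + l²)
-726578/O(714 - 1*(-166)) + 4308232/(-457607) = -726578/(-896 + (714 - 1*(-166))²) + 4308232/(-457607) = -726578/(-896 + (714 + 166)²) + 4308232*(-1/457607) = -726578/(-896 + 880²) - 4308232/457607 = -726578/(-896 + 774400) - 4308232/457607 = -726578/773504 - 4308232/457607 = -726578*1/773504 - 4308232/457607 = -363289/386752 - 4308232/457607 = -1832460931887/176980422464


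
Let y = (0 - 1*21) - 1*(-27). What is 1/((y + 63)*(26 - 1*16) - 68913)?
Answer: -1/68223 ≈ -1.4658e-5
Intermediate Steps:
y = 6 (y = (0 - 21) + 27 = -21 + 27 = 6)
1/((y + 63)*(26 - 1*16) - 68913) = 1/((6 + 63)*(26 - 1*16) - 68913) = 1/(69*(26 - 16) - 68913) = 1/(69*10 - 68913) = 1/(690 - 68913) = 1/(-68223) = -1/68223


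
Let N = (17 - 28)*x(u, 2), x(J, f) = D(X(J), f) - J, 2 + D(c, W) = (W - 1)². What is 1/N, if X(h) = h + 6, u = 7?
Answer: 1/88 ≈ 0.011364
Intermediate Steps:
X(h) = 6 + h
D(c, W) = -2 + (-1 + W)² (D(c, W) = -2 + (W - 1)² = -2 + (-1 + W)²)
x(J, f) = -2 + (-1 + f)² - J (x(J, f) = (-2 + (-1 + f)²) - J = -2 + (-1 + f)² - J)
N = 88 (N = (17 - 28)*(-2 + (-1 + 2)² - 1*7) = -11*(-2 + 1² - 7) = -11*(-2 + 1 - 7) = -11*(-8) = 88)
1/N = 1/88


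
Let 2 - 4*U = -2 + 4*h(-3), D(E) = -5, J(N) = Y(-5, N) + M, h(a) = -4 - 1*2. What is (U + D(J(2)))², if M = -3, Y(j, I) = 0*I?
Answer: 4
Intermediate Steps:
Y(j, I) = 0
h(a) = -6 (h(a) = -4 - 2 = -6)
J(N) = -3 (J(N) = 0 - 3 = -3)
U = 7 (U = ½ - (-2 + 4*(-6))/4 = ½ - (-2 - 24)/4 = ½ - ¼*(-26) = ½ + 13/2 = 7)
(U + D(J(2)))² = (7 - 5)² = 2² = 4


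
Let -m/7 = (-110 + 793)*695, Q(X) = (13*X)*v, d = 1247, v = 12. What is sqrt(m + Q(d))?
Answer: I*sqrt(3128263) ≈ 1768.7*I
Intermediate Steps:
Q(X) = 156*X (Q(X) = (13*X)*12 = 156*X)
m = -3322795 (m = -7*(-110 + 793)*695 = -4781*695 = -7*474685 = -3322795)
sqrt(m + Q(d)) = sqrt(-3322795 + 156*1247) = sqrt(-3322795 + 194532) = sqrt(-3128263) = I*sqrt(3128263)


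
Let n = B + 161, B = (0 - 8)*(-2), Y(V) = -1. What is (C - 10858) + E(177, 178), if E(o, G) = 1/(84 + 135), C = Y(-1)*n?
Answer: -2416664/219 ≈ -11035.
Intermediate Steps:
B = 16 (B = -8*(-2) = 16)
n = 177 (n = 16 + 161 = 177)
C = -177 (C = -1*177 = -177)
E(o, G) = 1/219
(C - 10858) + E(177, 178) = (-177 - 10858) + 1/219 = -11035 + 1/219 = -2416664/219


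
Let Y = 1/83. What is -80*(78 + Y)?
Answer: -518000/83 ≈ -6241.0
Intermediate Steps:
Y = 1/83 ≈ 0.012048
-80*(78 + Y) = -80*(78 + 1/83) = -80*6475/83 = -518000/83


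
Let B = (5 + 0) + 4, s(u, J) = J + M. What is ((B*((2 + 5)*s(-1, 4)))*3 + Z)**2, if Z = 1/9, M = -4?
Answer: 1/81 ≈ 0.012346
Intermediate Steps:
s(u, J) = -4 + J (s(u, J) = J - 4 = -4 + J)
Z = 1/9 ≈ 0.11111
B = 9 (B = 5 + 4 = 9)
((B*((2 + 5)*s(-1, 4)))*3 + Z)**2 = ((9*((2 + 5)*(-4 + 4)))*3 + 1/9)**2 = ((9*(7*0))*3 + 1/9)**2 = ((9*0)*3 + 1/9)**2 = (0*3 + 1/9)**2 = (0 + 1/9)**2 = (1/9)**2 = 1/81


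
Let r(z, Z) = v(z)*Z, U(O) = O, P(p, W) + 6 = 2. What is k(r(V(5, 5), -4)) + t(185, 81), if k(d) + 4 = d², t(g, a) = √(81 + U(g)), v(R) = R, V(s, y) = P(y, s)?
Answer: 252 + √266 ≈ 268.31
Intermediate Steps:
P(p, W) = -4 (P(p, W) = -6 + 2 = -4)
V(s, y) = -4
t(g, a) = √(81 + g)
r(z, Z) = Z*z (r(z, Z) = z*Z = Z*z)
k(d) = -4 + d²
k(r(V(5, 5), -4)) + t(185, 81) = (-4 + (-4*(-4))²) + √(81 + 185) = (-4 + 16²) + √266 = (-4 + 256) + √266 = 252 + √266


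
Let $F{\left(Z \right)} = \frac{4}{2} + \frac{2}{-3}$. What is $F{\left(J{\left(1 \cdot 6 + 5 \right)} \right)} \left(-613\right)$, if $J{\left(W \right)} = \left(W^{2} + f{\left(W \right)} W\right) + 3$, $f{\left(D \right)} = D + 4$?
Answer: $- \frac{2452}{3} \approx -817.33$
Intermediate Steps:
$f{\left(D \right)} = 4 + D$
$J{\left(W \right)} = 3 + W^{2} + W \left(4 + W\right)$ ($J{\left(W \right)} = \left(W^{2} + \left(4 + W\right) W\right) + 3 = \left(W^{2} + W \left(4 + W\right)\right) + 3 = 3 + W^{2} + W \left(4 + W\right)$)
$F{\left(Z \right)} = \frac{4}{3}$ ($F{\left(Z \right)} = 4 \cdot \frac{1}{2} + 2 \left(- \frac{1}{3}\right) = 2 - \frac{2}{3} = \frac{4}{3}$)
$F{\left(J{\left(1 \cdot 6 + 5 \right)} \right)} \left(-613\right) = \frac{4}{3} \left(-613\right) = - \frac{2452}{3}$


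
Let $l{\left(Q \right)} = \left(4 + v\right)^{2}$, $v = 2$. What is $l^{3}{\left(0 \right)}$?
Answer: $46656$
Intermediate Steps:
$l{\left(Q \right)} = 36$ ($l{\left(Q \right)} = \left(4 + 2\right)^{2} = 6^{2} = 36$)
$l^{3}{\left(0 \right)} = 36^{3} = 46656$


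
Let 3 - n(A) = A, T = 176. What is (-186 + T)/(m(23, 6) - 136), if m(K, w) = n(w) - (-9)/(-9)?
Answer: 1/14 ≈ 0.071429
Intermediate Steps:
n(A) = 3 - A
m(K, w) = 2 - w (m(K, w) = (3 - w) - (-9)/(-9) = (3 - w) - (-9)*(-1)/9 = (3 - w) - 1*1 = (3 - w) - 1 = 2 - w)
(-186 + T)/(m(23, 6) - 136) = (-186 + 176)/((2 - 1*6) - 136) = -10/((2 - 6) - 136) = -10/(-4 - 136) = -10/(-140) = -10*(-1/140) = 1/14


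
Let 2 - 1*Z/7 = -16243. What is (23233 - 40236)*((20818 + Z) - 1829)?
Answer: -2256366112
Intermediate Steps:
Z = 113715 (Z = 14 - 7*(-16243) = 14 + 113701 = 113715)
(23233 - 40236)*((20818 + Z) - 1829) = (23233 - 40236)*((20818 + 113715) - 1829) = -17003*(134533 - 1829) = -17003*132704 = -2256366112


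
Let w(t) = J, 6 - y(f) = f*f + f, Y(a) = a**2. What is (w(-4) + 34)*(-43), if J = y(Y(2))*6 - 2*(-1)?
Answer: 2064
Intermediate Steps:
y(f) = 6 - f - f**2 (y(f) = 6 - (f*f + f) = 6 - (f**2 + f) = 6 - (f + f**2) = 6 + (-f - f**2) = 6 - f - f**2)
J = -82 (J = (6 - 1*2**2 - (2**2)**2)*6 - 2*(-1) = (6 - 1*4 - 1*4**2)*6 + 2 = (6 - 4 - 1*16)*6 + 2 = (6 - 4 - 16)*6 + 2 = -14*6 + 2 = -84 + 2 = -82)
w(t) = -82
(w(-4) + 34)*(-43) = (-82 + 34)*(-43) = -48*(-43) = 2064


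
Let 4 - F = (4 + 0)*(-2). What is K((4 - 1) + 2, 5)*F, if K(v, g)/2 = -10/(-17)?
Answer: 240/17 ≈ 14.118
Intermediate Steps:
K(v, g) = 20/17 (K(v, g) = 2*(-10/(-17)) = 2*(-10*(-1/17)) = 2*(10/17) = 20/17)
F = 12 (F = 4 - (4 + 0)*(-2) = 4 - 4*(-2) = 4 - 1*(-8) = 4 + 8 = 12)
K((4 - 1) + 2, 5)*F = (20/17)*12 = 240/17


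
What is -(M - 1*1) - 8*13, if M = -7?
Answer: -96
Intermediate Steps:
-(M - 1*1) - 8*13 = -(-7 - 1*1) - 8*13 = -(-7 - 1) - 104 = -1*(-8) - 104 = 8 - 104 = -96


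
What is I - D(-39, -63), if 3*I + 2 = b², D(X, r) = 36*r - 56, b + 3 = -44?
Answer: 9179/3 ≈ 3059.7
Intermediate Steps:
b = -47 (b = -3 - 44 = -47)
D(X, r) = -56 + 36*r
I = 2207/3 (I = -⅔ + (⅓)*(-47)² = -⅔ + (⅓)*2209 = -⅔ + 2209/3 = 2207/3 ≈ 735.67)
I - D(-39, -63) = 2207/3 - (-56 + 36*(-63)) = 2207/3 - (-56 - 2268) = 2207/3 - 1*(-2324) = 2207/3 + 2324 = 9179/3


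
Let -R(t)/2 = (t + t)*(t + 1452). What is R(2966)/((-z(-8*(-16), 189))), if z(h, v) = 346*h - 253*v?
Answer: -52415152/3529 ≈ -14853.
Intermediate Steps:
z(h, v) = -253*v + 346*h
R(t) = -4*t*(1452 + t) (R(t) = -2*(t + t)*(t + 1452) = -2*2*t*(1452 + t) = -4*t*(1452 + t))
R(2966)/((-z(-8*(-16), 189))) = (-4*2966*(1452 + 2966))/((-(-253*189 + 346*(-8*(-16))))) = (-4*2966*4418)/((-(-47817 + 346*128))) = -52415152*(-1/(-47817 + 44288)) = -52415152/((-1*(-3529))) = -52415152/3529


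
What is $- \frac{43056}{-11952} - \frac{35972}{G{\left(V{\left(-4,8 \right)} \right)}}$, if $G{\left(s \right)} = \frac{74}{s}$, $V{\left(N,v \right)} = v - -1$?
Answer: $- \frac{13424479}{3071} \approx -4371.4$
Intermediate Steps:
$V{\left(N,v \right)} = 1 + v$ ($V{\left(N,v \right)} = v + 1 = 1 + v$)
$- \frac{43056}{-11952} - \frac{35972}{G{\left(V{\left(-4,8 \right)} \right)}} = - \frac{43056}{-11952} - \frac{35972}{74 \frac{1}{1 + 8}} = \left(-43056\right) \left(- \frac{1}{11952}\right) - \frac{35972}{74 \cdot \frac{1}{9}} = \frac{299}{83} - \frac{35972}{74 \cdot \frac{1}{9}} = \frac{299}{83} - \frac{35972}{\frac{74}{9}} = \frac{299}{83} - \frac{161874}{37} = - \frac{13424479}{3071}$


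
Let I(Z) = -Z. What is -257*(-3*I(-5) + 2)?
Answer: 3341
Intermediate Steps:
-257*(-3*I(-5) + 2) = -257*(-(-3)*(-5) + 2) = -257*(-3*5 + 2) = -257*(-15 + 2) = -257*(-13) = 3341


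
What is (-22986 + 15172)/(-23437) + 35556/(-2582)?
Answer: -406575112/30257167 ≈ -13.437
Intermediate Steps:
(-22986 + 15172)/(-23437) + 35556/(-2582) = -7814*(-1/23437) + 35556*(-1/2582) = 7814/23437 - 17778/1291 = -406575112/30257167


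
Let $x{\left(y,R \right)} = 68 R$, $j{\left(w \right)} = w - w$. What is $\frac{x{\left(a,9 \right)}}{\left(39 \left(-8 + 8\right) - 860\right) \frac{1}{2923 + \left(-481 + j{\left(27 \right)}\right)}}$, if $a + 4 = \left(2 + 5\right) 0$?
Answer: $- \frac{373626}{215} \approx -1737.8$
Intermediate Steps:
$a = -4$ ($a = -4 + \left(2 + 5\right) 0 = -4 + 7 \cdot 0 = -4 + 0 = -4$)
$j{\left(w \right)} = 0$
$\frac{x{\left(a,9 \right)}}{\left(39 \left(-8 + 8\right) - 860\right) \frac{1}{2923 + \left(-481 + j{\left(27 \right)}\right)}} = \frac{68 \cdot 9}{\left(39 \left(-8 + 8\right) - 860\right) \frac{1}{2923 + \left(-481 + 0\right)}} = \frac{612}{\left(39 \cdot 0 - 860\right) \frac{1}{2923 - 481}} = \frac{612}{\left(0 - 860\right) \frac{1}{2442}} = \frac{612}{\left(-860\right) \frac{1}{2442}} = \frac{612}{- \frac{430}{1221}} = 612 \left(- \frac{1221}{430}\right) = - \frac{373626}{215}$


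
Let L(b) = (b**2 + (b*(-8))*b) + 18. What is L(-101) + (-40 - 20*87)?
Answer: -73169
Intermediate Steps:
L(b) = 18 - 7*b**2 (L(b) = (b**2 + (-8*b)*b) + 18 = (b**2 - 8*b**2) + 18 = -7*b**2 + 18 = 18 - 7*b**2)
L(-101) + (-40 - 20*87) = (18 - 7*(-101)**2) + (-40 - 20*87) = (18 - 7*10201) + (-40 - 1740) = (18 - 71407) - 1780 = -71389 - 1780 = -73169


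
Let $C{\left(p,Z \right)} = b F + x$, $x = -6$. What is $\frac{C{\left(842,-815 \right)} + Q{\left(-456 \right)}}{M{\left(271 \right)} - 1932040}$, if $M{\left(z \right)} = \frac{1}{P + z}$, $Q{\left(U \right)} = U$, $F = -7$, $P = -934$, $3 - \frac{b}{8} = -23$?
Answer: $\frac{1271634}{1280942521} \approx 0.00099273$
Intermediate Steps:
$b = 208$ ($b = 24 - -184 = 24 + 184 = 208$)
$C{\left(p,Z \right)} = -1462$ ($C{\left(p,Z \right)} = 208 \left(-7\right) - 6 = -1456 - 6 = -1462$)
$M{\left(z \right)} = \frac{1}{-934 + z}$
$\frac{C{\left(842,-815 \right)} + Q{\left(-456 \right)}}{M{\left(271 \right)} - 1932040} = \frac{-1462 - 456}{\frac{1}{-934 + 271} - 1932040} = - \frac{1918}{\frac{1}{-663} - 1932040} = - \frac{1918}{- \frac{1}{663} - 1932040} = - \frac{1918}{- \frac{1280942521}{663}} = \left(-1918\right) \left(- \frac{663}{1280942521}\right) = \frac{1271634}{1280942521}$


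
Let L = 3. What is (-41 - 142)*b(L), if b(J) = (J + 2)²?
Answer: -4575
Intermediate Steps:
b(J) = (2 + J)²
(-41 - 142)*b(L) = (-41 - 142)*(2 + 3)² = -183*5² = -183*25 = -4575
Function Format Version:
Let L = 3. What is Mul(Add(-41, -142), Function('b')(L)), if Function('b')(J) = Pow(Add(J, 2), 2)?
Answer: -4575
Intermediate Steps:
Function('b')(J) = Pow(Add(2, J), 2)
Mul(Add(-41, -142), Function('b')(L)) = Mul(Add(-41, -142), Pow(Add(2, 3), 2)) = Mul(-183, Pow(5, 2)) = Mul(-183, 25) = -4575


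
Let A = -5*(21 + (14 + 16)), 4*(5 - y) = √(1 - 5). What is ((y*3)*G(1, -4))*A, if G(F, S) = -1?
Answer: 3825 - 765*I/2 ≈ 3825.0 - 382.5*I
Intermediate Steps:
y = 5 - I/2 (y = 5 - √(1 - 5)/4 = 5 - I/2 ≈ 5.0 - 0.5*I)
A = -255 (A = -5*(21 + 30) = -5*51 = -255)
((y*3)*G(1, -4))*A = (((5 - I/2)*3)*(-1))*(-255) = ((15 - 3*I/2)*(-1))*(-255) = (-15 + 3*I/2)*(-255) = 3825 - 765*I/2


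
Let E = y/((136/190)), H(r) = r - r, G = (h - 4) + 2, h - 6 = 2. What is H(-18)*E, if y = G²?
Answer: 0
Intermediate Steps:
h = 8 (h = 6 + 2 = 8)
G = 6 (G = (8 - 4) + 2 = 4 + 2 = 6)
H(r) = 0
y = 36 (y = 6² = 36)
E = 855/17 (E = 36/((136/190)) = 36/((136*(1/190))) = 36/(68/95) = 36*(95/68) = 855/17 ≈ 50.294)
H(-18)*E = 0*(855/17) = 0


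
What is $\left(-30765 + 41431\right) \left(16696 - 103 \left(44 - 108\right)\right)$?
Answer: $248389808$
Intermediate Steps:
$\left(-30765 + 41431\right) \left(16696 - 103 \left(44 - 108\right)\right) = 10666 \left(16696 - -6592\right) = 10666 \left(16696 + 6592\right) = 10666 \cdot 23288 = 248389808$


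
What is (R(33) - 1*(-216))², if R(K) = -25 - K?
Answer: 24964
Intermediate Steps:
(R(33) - 1*(-216))² = ((-25 - 1*33) - 1*(-216))² = ((-25 - 33) + 216)² = (-58 + 216)² = 158² = 24964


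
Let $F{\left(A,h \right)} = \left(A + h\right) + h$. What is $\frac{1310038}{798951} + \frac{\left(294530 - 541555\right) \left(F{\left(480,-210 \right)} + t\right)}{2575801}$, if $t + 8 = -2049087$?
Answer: $\frac{404402706245642563}{2057938784751} \approx 1.9651 \cdot 10^{5}$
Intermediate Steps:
$t = -2049095$ ($t = -8 - 2049087 = -2049095$)
$F{\left(A,h \right)} = A + 2 h$
$\frac{1310038}{798951} + \frac{\left(294530 - 541555\right) \left(F{\left(480,-210 \right)} + t\right)}{2575801} = \frac{1310038}{798951} + \frac{\left(294530 - 541555\right) \left(\left(480 + 2 \left(-210\right)\right) - 2049095\right)}{2575801} = 1310038 \cdot \frac{1}{798951} + - 247025 \left(\left(480 - 420\right) - 2049095\right) \frac{1}{2575801} = \frac{1310038}{798951} + - 247025 \left(60 - 2049095\right) \frac{1}{2575801} = \frac{1310038}{798951} + \left(-247025\right) \left(-2049035\right) \frac{1}{2575801} = \frac{1310038}{798951} + 506162870875 \cdot \frac{1}{2575801} = \frac{1310038}{798951} + \frac{506162870875}{2575801} = \frac{404402706245642563}{2057938784751}$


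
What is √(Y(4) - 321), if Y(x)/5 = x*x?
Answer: I*√241 ≈ 15.524*I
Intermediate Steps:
Y(x) = 5*x² (Y(x) = 5*(x*x) = 5*x²)
√(Y(4) - 321) = √(5*4² - 321) = √(5*16 - 321) = √(80 - 321) = √(-241) = I*√241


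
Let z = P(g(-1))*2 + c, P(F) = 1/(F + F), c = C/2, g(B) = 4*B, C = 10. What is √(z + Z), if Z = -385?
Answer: 39*I/2 ≈ 19.5*I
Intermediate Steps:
c = 5 (c = 10/2 = 10*(½) = 5)
P(F) = 1/(2*F)
z = 19/4 (z = (1/(2*((4*(-1)))))*2 + 5 = ((½)/(-4))*2 + 5 = ((½)*(-¼))*2 + 5 = -⅛*2 + 5 = -¼ + 5 = 19/4 ≈ 4.7500)
√(z + Z) = √(19/4 - 385) = √(-1521/4) = 39*I/2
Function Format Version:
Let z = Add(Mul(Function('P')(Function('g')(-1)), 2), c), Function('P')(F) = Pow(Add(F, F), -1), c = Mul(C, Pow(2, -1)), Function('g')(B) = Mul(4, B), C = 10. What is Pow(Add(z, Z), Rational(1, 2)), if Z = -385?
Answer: Mul(Rational(39, 2), I) ≈ Mul(19.500, I)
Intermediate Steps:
c = 5 (c = Mul(10, Pow(2, -1)) = Mul(10, Rational(1, 2)) = 5)
Function('P')(F) = Mul(Rational(1, 2), Pow(F, -1)) (Function('P')(F) = Pow(Mul(2, F), -1) = Mul(Rational(1, 2), Pow(F, -1)))
z = Rational(19, 4) (z = Add(Mul(Mul(Rational(1, 2), Pow(Mul(4, -1), -1)), 2), 5) = Add(Mul(Mul(Rational(1, 2), Pow(-4, -1)), 2), 5) = Add(Mul(Mul(Rational(1, 2), Rational(-1, 4)), 2), 5) = Add(Mul(Rational(-1, 8), 2), 5) = Add(Rational(-1, 4), 5) = Rational(19, 4) ≈ 4.7500)
Pow(Add(z, Z), Rational(1, 2)) = Pow(Add(Rational(19, 4), -385), Rational(1, 2)) = Pow(Rational(-1521, 4), Rational(1, 2)) = Mul(Rational(39, 2), I)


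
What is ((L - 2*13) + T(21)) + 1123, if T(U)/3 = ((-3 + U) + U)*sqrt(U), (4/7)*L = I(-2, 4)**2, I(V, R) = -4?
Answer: 1125 + 117*sqrt(21) ≈ 1661.2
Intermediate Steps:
L = 28 (L = (7/4)*(-4)**2 = (7/4)*16 = 28)
T(U) = 3*sqrt(U)*(-3 + 2*U) (T(U) = 3*(((-3 + U) + U)*sqrt(U)) = 3*((-3 + 2*U)*sqrt(U)) = 3*(sqrt(U)*(-3 + 2*U)) = 3*sqrt(U)*(-3 + 2*U))
((L - 2*13) + T(21)) + 1123 = ((28 - 2*13) + sqrt(21)*(-9 + 6*21)) + 1123 = ((28 - 26) + sqrt(21)*(-9 + 126)) + 1123 = (2 + sqrt(21)*117) + 1123 = (2 + 117*sqrt(21)) + 1123 = 1125 + 117*sqrt(21)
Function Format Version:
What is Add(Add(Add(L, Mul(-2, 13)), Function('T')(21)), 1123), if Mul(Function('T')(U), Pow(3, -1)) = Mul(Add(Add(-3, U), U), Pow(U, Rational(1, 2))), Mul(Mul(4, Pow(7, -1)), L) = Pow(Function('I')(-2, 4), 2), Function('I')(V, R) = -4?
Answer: Add(1125, Mul(117, Pow(21, Rational(1, 2)))) ≈ 1661.2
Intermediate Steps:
L = 28 (L = Mul(Rational(7, 4), Pow(-4, 2)) = Mul(Rational(7, 4), 16) = 28)
Function('T')(U) = Mul(3, Pow(U, Rational(1, 2)), Add(-3, Mul(2, U))) (Function('T')(U) = Mul(3, Mul(Add(Add(-3, U), U), Pow(U, Rational(1, 2)))) = Mul(3, Mul(Add(-3, Mul(2, U)), Pow(U, Rational(1, 2)))) = Mul(3, Mul(Pow(U, Rational(1, 2)), Add(-3, Mul(2, U)))) = Mul(3, Pow(U, Rational(1, 2)), Add(-3, Mul(2, U))))
Add(Add(Add(L, Mul(-2, 13)), Function('T')(21)), 1123) = Add(Add(Add(28, Mul(-2, 13)), Mul(Pow(21, Rational(1, 2)), Add(-9, Mul(6, 21)))), 1123) = Add(Add(Add(28, -26), Mul(Pow(21, Rational(1, 2)), Add(-9, 126))), 1123) = Add(Add(2, Mul(Pow(21, Rational(1, 2)), 117)), 1123) = Add(Add(2, Mul(117, Pow(21, Rational(1, 2)))), 1123) = Add(1125, Mul(117, Pow(21, Rational(1, 2))))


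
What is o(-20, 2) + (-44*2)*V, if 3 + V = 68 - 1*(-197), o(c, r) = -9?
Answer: -23065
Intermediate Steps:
V = 262 (V = -3 + (68 - 1*(-197)) = -3 + (68 + 197) = -3 + 265 = 262)
o(-20, 2) + (-44*2)*V = -9 - 44*2*262 = -9 - 88*262 = -9 - 23056 = -23065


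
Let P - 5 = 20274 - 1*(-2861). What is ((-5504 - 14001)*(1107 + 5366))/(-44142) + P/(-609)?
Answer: 1204259935/426706 ≈ 2822.2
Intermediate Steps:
P = 23140 (P = 5 + (20274 - 1*(-2861)) = 5 + (20274 + 2861) = 5 + 23135 = 23140)
((-5504 - 14001)*(1107 + 5366))/(-44142) + P/(-609) = ((-5504 - 14001)*(1107 + 5366))/(-44142) + 23140/(-609) = -19505*6473*(-1/44142) + 23140*(-1/609) = -126255865*(-1/44142) - 23140/609 = 126255865/44142 - 23140/609 = 1204259935/426706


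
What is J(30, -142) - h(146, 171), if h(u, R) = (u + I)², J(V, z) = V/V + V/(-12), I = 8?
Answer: -47435/2 ≈ -23718.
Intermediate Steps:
J(V, z) = 1 - V/12 (J(V, z) = 1 + V*(-1/12) = 1 - V/12)
h(u, R) = (8 + u)² (h(u, R) = (u + 8)² = (8 + u)²)
J(30, -142) - h(146, 171) = (1 - 1/12*30) - (8 + 146)² = (1 - 5/2) - 1*154² = -3/2 - 1*23716 = -3/2 - 23716 = -47435/2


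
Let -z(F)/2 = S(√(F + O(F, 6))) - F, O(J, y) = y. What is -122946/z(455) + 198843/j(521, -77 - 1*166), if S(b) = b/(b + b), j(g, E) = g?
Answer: 38897807/157863 ≈ 246.40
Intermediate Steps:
S(b) = ½ (S(b) = b/((2*b)) = b*(1/(2*b)) = ½)
z(F) = -1 + 2*F (z(F) = -2*(½ - F) = -1 + 2*F)
-122946/z(455) + 198843/j(521, -77 - 1*166) = -122946/(-1 + 2*455) + 198843/521 = -122946/(-1 + 910) + 198843*(1/521) = -122946/909 + 198843/521 = -122946*1/909 + 198843/521 = -40982/303 + 198843/521 = 38897807/157863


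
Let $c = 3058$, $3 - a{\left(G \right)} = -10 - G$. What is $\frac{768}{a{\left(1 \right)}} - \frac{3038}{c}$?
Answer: $\frac{576503}{10703} \approx 53.864$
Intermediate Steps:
$a{\left(G \right)} = 13 + G$ ($a{\left(G \right)} = 3 - \left(-10 - G\right) = 3 + \left(10 + G\right) = 13 + G$)
$\frac{768}{a{\left(1 \right)}} - \frac{3038}{c} = \frac{768}{13 + 1} - \frac{3038}{3058} = \frac{768}{14} - \frac{1519}{1529} = 768 \cdot \frac{1}{14} - \frac{1519}{1529} = \frac{384}{7} - \frac{1519}{1529} = \frac{576503}{10703}$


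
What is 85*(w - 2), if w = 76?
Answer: 6290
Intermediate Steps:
85*(w - 2) = 85*(76 - 2) = 85*74 = 6290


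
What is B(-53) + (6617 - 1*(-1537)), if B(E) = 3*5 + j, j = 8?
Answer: 8177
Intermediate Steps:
B(E) = 23 (B(E) = 3*5 + 8 = 15 + 8 = 23)
B(-53) + (6617 - 1*(-1537)) = 23 + (6617 - 1*(-1537)) = 23 + (6617 + 1537) = 23 + 8154 = 8177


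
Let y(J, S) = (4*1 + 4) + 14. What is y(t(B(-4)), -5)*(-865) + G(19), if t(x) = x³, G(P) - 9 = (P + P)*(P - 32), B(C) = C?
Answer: -19515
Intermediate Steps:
G(P) = 9 + 2*P*(-32 + P) (G(P) = 9 + (P + P)*(P - 32) = 9 + (2*P)*(-32 + P) = 9 + 2*P*(-32 + P))
y(J, S) = 22 (y(J, S) = (4 + 4) + 14 = 8 + 14 = 22)
y(t(B(-4)), -5)*(-865) + G(19) = 22*(-865) + (9 - 64*19 + 2*19²) = -19030 + (9 - 1216 + 2*361) = -19030 + (9 - 1216 + 722) = -19030 - 485 = -19515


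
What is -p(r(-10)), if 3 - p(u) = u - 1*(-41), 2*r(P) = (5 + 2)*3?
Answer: 97/2 ≈ 48.500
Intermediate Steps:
r(P) = 21/2 (r(P) = ((5 + 2)*3)/2 = (7*3)/2 = (½)*21 = 21/2)
p(u) = -38 - u (p(u) = 3 - (u - 1*(-41)) = 3 - (u + 41) = 3 - (41 + u) = 3 + (-41 - u) = -38 - u)
-p(r(-10)) = -(-38 - 1*21/2) = -(-38 - 21/2) = -1*(-97/2) = 97/2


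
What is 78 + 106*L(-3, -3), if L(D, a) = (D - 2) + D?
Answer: -770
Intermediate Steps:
L(D, a) = -2 + 2*D (L(D, a) = (-2 + D) + D = -2 + 2*D)
78 + 106*L(-3, -3) = 78 + 106*(-2 + 2*(-3)) = 78 + 106*(-2 - 6) = 78 + 106*(-8) = 78 - 848 = -770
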